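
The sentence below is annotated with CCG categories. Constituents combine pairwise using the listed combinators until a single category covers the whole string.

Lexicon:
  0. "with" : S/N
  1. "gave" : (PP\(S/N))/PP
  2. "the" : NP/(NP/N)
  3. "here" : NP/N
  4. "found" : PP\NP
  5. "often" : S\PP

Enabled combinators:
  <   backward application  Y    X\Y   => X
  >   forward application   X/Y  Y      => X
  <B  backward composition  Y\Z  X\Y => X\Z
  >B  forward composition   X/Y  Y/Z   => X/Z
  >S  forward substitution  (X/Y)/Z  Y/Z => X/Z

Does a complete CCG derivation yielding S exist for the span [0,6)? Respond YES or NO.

[0,6] S   <
  [0,5] PP   <
    [0,1] "with" : S/N
    [1,5] PP\(S/N)   >
      [1,2] "gave" : (PP\(S/N))/PP
      [2,5] PP   <
        [2,4] NP   >
          [2,3] "the" : NP/(NP/N)
          [3,4] "here" : NP/N
        [4,5] "found" : PP\NP
  [5,6] "often" : S\PP

YES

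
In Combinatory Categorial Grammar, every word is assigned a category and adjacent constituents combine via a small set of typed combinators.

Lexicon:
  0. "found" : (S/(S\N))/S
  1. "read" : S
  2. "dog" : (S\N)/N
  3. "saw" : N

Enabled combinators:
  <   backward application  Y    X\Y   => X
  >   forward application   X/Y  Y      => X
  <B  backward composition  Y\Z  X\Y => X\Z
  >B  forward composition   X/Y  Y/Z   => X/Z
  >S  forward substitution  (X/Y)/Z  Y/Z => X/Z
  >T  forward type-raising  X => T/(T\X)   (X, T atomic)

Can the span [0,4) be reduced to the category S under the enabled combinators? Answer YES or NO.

YES

[0,4] S   >
  [0,2] S/(S\N)   >
    [0,1] "found" : (S/(S\N))/S
    [1,2] "read" : S
  [2,4] S\N   >
    [2,3] "dog" : (S\N)/N
    [3,4] "saw" : N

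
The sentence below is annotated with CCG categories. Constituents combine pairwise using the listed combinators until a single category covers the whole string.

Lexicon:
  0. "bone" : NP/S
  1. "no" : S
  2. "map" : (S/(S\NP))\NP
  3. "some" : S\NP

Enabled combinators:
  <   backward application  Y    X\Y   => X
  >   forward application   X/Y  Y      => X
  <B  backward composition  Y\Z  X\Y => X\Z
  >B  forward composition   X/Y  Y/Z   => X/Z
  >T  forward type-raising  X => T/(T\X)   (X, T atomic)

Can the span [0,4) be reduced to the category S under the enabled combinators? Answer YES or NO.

YES

[0,4] S   >
  [0,3] S/(S\NP)   <
    [0,2] NP   >
      [0,1] "bone" : NP/S
      [1,2] "no" : S
    [2,3] "map" : (S/(S\NP))\NP
  [3,4] "some" : S\NP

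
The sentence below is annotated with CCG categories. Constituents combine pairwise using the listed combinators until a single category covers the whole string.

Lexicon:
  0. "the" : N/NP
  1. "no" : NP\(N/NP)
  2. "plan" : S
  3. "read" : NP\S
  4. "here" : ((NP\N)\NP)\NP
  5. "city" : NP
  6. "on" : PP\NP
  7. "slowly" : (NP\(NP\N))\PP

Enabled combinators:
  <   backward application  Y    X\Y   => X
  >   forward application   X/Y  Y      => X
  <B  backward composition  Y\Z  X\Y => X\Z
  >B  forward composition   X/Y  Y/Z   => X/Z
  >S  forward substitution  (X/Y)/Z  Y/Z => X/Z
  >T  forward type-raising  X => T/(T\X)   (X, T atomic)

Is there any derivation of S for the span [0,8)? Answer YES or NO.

N/NP NP\(N/NP) S NP\S ((NP\N)\NP)\NP NP PP\NP (NP\(NP\N))\PP
CKY chart[0,8] = {N/(N\NP), NP, NP/(NP\NP), PP/(PP\NP), S/(S\NP)}; S ∉ chart

NO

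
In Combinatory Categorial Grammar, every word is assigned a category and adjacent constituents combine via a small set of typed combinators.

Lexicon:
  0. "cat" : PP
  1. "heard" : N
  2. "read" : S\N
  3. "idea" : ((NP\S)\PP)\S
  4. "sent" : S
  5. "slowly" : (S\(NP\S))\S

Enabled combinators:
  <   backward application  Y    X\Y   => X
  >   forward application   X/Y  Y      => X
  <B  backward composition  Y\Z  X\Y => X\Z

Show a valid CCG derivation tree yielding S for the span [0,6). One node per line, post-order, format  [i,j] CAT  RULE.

[0,1] PP  lex  "cat"
[1,2] N  lex  "heard"
[2,3] S\N  lex  "read"
[1,3] S  <  k=2
[3,4] ((NP\S)\PP)\S  lex  "idea"
[1,4] (NP\S)\PP  <  k=3
[0,4] NP\S  <  k=1
[4,5] S  lex  "sent"
[5,6] (S\(NP\S))\S  lex  "slowly"
[4,6] S\(NP\S)  <  k=5
[0,6] S  <  k=4

[0,6] S   <
  [0,4] NP\S   <
    [0,1] "cat" : PP
    [1,4] (NP\S)\PP   <
      [1,3] S   <
        [1,2] "heard" : N
        [2,3] "read" : S\N
      [3,4] "idea" : ((NP\S)\PP)\S
  [4,6] S\(NP\S)   <
    [4,5] "sent" : S
    [5,6] "slowly" : (S\(NP\S))\S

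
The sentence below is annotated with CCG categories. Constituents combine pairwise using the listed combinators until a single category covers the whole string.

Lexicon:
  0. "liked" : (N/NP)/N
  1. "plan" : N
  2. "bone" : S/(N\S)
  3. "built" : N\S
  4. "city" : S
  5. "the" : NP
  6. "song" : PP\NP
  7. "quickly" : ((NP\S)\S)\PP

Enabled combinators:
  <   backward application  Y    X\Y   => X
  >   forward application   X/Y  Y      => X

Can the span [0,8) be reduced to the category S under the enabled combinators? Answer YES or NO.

NO

(N/NP)/N N S/(N\S) N\S S NP PP\NP ((NP\S)\S)\PP
CKY chart[0,8] = {N}; S ∉ chart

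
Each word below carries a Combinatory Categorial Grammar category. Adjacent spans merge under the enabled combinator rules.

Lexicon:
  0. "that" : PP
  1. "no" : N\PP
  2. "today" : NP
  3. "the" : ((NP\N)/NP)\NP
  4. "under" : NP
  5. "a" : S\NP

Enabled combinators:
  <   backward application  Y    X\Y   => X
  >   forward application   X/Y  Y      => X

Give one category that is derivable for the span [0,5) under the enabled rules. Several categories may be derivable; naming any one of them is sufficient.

NP

[0,6] S   <
  [0,5] NP   <
    [0,2] N   <
      [0,1] "that" : PP
      [1,2] "no" : N\PP
    [2,5] NP\N   >
      [2,4] (NP\N)/NP   <
        [2,3] "today" : NP
        [3,4] "the" : ((NP\N)/NP)\NP
      [4,5] "under" : NP
  [5,6] "a" : S\NP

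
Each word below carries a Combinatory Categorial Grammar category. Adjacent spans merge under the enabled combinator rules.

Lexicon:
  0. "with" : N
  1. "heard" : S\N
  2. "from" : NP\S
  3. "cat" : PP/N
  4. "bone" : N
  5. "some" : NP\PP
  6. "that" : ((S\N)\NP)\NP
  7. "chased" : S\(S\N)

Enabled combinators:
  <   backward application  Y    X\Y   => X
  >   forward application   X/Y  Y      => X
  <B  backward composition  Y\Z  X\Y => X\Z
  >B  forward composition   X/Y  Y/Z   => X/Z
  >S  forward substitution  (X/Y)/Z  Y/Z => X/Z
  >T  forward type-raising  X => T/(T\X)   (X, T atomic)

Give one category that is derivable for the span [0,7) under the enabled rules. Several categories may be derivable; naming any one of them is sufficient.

[0,8] S   <
  [0,7] S\N   <
    [0,3] NP   <
      [0,2] S   <
        [0,1] "with" : N
        [1,2] "heard" : S\N
      [2,3] "from" : NP\S
    [3,7] (S\N)\NP   <
      [3,6] NP   <
        [3,5] PP   >
          [3,4] "cat" : PP/N
          [4,5] "bone" : N
        [5,6] "some" : NP\PP
      [6,7] "that" : ((S\N)\NP)\NP
  [7,8] "chased" : S\(S\N)

S\N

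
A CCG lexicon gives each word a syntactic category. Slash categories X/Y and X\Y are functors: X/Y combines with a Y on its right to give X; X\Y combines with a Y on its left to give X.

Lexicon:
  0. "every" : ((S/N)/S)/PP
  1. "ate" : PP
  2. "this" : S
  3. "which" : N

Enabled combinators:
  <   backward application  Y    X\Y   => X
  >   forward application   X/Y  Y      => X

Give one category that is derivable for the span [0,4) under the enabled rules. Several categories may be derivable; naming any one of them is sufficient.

S

[0,4] S   >
  [0,3] S/N   >
    [0,2] (S/N)/S   >
      [0,1] "every" : ((S/N)/S)/PP
      [1,2] "ate" : PP
    [2,3] "this" : S
  [3,4] "which" : N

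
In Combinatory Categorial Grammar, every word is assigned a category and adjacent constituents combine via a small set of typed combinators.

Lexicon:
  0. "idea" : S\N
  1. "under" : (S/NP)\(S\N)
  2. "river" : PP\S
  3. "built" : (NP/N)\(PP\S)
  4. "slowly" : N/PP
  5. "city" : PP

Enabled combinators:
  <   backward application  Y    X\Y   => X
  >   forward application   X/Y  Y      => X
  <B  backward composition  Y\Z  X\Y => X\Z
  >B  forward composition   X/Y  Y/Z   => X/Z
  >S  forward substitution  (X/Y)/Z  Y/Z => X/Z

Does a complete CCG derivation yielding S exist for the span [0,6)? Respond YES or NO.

YES

[0,6] S   >
  [0,4] S/N   >B
    [0,2] S/NP   <
      [0,1] "idea" : S\N
      [1,2] "under" : (S/NP)\(S\N)
    [2,4] NP/N   <
      [2,3] "river" : PP\S
      [3,4] "built" : (NP/N)\(PP\S)
  [4,6] N   >
    [4,5] "slowly" : N/PP
    [5,6] "city" : PP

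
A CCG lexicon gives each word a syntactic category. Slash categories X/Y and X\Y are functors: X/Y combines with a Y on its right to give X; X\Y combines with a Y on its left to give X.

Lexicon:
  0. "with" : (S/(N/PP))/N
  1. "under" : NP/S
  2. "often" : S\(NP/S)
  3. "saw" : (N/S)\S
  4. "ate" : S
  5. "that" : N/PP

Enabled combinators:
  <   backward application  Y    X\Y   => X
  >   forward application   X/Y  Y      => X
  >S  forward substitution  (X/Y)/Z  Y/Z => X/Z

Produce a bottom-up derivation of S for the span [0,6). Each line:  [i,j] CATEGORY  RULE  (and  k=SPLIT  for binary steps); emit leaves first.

[0,6] S   >
  [0,5] S/(N/PP)   >
    [0,1] "with" : (S/(N/PP))/N
    [1,5] N   >
      [1,4] N/S   <
        [1,3] S   <
          [1,2] "under" : NP/S
          [2,3] "often" : S\(NP/S)
        [3,4] "saw" : (N/S)\S
      [4,5] "ate" : S
  [5,6] "that" : N/PP

[0,1] (S/(N/PP))/N  lex  "with"
[1,2] NP/S  lex  "under"
[2,3] S\(NP/S)  lex  "often"
[1,3] S  <  k=2
[3,4] (N/S)\S  lex  "saw"
[1,4] N/S  <  k=3
[4,5] S  lex  "ate"
[1,5] N  >  k=4
[0,5] S/(N/PP)  >  k=1
[5,6] N/PP  lex  "that"
[0,6] S  >  k=5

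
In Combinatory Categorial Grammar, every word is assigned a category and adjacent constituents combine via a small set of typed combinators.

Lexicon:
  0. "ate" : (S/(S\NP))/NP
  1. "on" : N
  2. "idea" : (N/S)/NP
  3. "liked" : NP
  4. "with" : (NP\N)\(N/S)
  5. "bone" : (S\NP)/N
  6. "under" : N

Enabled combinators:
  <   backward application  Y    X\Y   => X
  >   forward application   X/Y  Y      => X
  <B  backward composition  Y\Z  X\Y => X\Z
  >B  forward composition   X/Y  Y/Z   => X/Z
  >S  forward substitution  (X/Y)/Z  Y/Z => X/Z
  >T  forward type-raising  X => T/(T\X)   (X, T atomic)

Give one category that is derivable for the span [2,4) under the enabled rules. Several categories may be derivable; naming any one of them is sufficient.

[0,7] S   >
  [0,5] S/(S\NP)   >
    [0,1] "ate" : (S/(S\NP))/NP
    [1,5] NP   >
      [1,2] NP/(NP\N)   >T
        [1,2] "on" : N
      [2,5] NP\N   <
        [2,4] N/S   >
          [2,3] "idea" : (N/S)/NP
          [3,4] "liked" : NP
        [4,5] "with" : (NP\N)\(N/S)
  [5,7] S\NP   >
    [5,6] "bone" : (S\NP)/N
    [6,7] "under" : N

N/S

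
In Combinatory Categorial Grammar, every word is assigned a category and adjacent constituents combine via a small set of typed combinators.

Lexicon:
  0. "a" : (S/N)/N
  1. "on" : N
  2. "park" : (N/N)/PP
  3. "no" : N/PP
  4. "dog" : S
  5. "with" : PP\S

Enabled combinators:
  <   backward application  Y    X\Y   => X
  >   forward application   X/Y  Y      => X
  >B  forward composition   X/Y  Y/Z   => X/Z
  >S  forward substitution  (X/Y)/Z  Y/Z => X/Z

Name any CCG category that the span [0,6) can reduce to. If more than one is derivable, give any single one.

[0,6] S   >
  [0,4] S/PP   >B
    [0,2] S/N   >
      [0,1] "a" : (S/N)/N
      [1,2] "on" : N
    [2,4] N/PP   >S
      [2,3] "park" : (N/N)/PP
      [3,4] "no" : N/PP
  [4,6] PP   <
    [4,5] "dog" : S
    [5,6] "with" : PP\S

S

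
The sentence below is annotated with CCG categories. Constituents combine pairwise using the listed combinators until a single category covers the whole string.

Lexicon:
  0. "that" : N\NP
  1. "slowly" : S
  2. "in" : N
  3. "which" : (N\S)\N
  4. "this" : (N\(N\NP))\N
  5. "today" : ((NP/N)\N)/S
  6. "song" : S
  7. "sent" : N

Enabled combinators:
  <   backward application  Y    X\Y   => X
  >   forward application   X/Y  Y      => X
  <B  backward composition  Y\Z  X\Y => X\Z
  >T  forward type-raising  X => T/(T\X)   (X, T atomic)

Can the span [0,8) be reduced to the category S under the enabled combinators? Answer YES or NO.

N\NP S N (N\S)\N (N\(N\NP))\N ((NP/N)\N)/S S N
CKY chart[0,8] = {N/(N\NP), NP, NP/(NP\NP), PP/(PP\NP), S/(S\NP)}; S ∉ chart

NO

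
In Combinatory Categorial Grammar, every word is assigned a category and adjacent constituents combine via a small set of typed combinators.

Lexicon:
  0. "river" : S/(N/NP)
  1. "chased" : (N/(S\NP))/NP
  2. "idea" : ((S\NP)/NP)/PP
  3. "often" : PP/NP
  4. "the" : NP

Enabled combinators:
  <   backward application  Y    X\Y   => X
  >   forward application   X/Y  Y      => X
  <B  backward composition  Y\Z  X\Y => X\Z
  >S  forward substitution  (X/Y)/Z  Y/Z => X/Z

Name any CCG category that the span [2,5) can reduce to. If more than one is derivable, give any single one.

(S\NP)/NP

[0,5] S   >
  [0,1] "river" : S/(N/NP)
  [1,5] N/NP   >S
    [1,2] "chased" : (N/(S\NP))/NP
    [2,5] (S\NP)/NP   >
      [2,3] "idea" : ((S\NP)/NP)/PP
      [3,5] PP   >
        [3,4] "often" : PP/NP
        [4,5] "the" : NP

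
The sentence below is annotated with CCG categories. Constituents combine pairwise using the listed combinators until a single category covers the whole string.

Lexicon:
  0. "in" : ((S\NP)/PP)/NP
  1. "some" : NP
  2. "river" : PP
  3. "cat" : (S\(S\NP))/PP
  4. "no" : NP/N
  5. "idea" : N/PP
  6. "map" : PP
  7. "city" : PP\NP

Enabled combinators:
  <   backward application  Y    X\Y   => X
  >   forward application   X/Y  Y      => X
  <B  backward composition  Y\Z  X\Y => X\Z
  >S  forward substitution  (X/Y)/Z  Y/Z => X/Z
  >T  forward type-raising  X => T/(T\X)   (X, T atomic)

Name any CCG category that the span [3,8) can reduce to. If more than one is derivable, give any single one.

S\(S\NP)

[0,8] S   <
  [0,3] S\NP   >
    [0,2] (S\NP)/PP   >
      [0,1] "in" : ((S\NP)/PP)/NP
      [1,2] "some" : NP
    [2,3] "river" : PP
  [3,8] S\(S\NP)   >
    [3,4] "cat" : (S\(S\NP))/PP
    [4,8] PP   <
      [4,7] NP   >
        [4,5] "no" : NP/N
        [5,7] N   >
          [5,6] "idea" : N/PP
          [6,7] "map" : PP
      [7,8] "city" : PP\NP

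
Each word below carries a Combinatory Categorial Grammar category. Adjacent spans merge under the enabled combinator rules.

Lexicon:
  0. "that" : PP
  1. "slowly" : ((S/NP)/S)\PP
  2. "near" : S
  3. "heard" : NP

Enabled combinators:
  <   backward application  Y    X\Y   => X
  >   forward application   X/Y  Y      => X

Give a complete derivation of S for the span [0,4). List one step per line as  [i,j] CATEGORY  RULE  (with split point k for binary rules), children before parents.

[0,4] S   >
  [0,3] S/NP   >
    [0,2] (S/NP)/S   <
      [0,1] "that" : PP
      [1,2] "slowly" : ((S/NP)/S)\PP
    [2,3] "near" : S
  [3,4] "heard" : NP

[0,1] PP  lex  "that"
[1,2] ((S/NP)/S)\PP  lex  "slowly"
[0,2] (S/NP)/S  <  k=1
[2,3] S  lex  "near"
[0,3] S/NP  >  k=2
[3,4] NP  lex  "heard"
[0,4] S  >  k=3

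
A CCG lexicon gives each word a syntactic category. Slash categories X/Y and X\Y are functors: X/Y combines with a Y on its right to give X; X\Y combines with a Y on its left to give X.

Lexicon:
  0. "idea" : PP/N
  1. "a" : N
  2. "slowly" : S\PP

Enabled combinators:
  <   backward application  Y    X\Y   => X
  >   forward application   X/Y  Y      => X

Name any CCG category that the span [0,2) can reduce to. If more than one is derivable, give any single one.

[0,3] S   <
  [0,2] PP   >
    [0,1] "idea" : PP/N
    [1,2] "a" : N
  [2,3] "slowly" : S\PP

PP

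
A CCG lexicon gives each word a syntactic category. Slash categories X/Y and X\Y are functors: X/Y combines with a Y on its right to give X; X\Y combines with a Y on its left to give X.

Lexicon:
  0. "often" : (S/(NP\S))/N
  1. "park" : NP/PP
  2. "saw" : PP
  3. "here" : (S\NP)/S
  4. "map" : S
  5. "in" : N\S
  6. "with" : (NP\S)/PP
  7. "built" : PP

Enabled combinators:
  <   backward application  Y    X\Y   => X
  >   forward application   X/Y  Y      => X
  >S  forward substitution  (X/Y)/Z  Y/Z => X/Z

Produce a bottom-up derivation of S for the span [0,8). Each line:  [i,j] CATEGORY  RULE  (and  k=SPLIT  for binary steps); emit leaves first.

[0,1] (S/(NP\S))/N  lex  "often"
[1,2] NP/PP  lex  "park"
[2,3] PP  lex  "saw"
[1,3] NP  >  k=2
[3,4] (S\NP)/S  lex  "here"
[4,5] S  lex  "map"
[3,5] S\NP  >  k=4
[1,5] S  <  k=3
[5,6] N\S  lex  "in"
[1,6] N  <  k=5
[0,6] S/(NP\S)  >  k=1
[6,7] (NP\S)/PP  lex  "with"
[7,8] PP  lex  "built"
[6,8] NP\S  >  k=7
[0,8] S  >  k=6

[0,8] S   >
  [0,6] S/(NP\S)   >
    [0,1] "often" : (S/(NP\S))/N
    [1,6] N   <
      [1,5] S   <
        [1,3] NP   >
          [1,2] "park" : NP/PP
          [2,3] "saw" : PP
        [3,5] S\NP   >
          [3,4] "here" : (S\NP)/S
          [4,5] "map" : S
      [5,6] "in" : N\S
  [6,8] NP\S   >
    [6,7] "with" : (NP\S)/PP
    [7,8] "built" : PP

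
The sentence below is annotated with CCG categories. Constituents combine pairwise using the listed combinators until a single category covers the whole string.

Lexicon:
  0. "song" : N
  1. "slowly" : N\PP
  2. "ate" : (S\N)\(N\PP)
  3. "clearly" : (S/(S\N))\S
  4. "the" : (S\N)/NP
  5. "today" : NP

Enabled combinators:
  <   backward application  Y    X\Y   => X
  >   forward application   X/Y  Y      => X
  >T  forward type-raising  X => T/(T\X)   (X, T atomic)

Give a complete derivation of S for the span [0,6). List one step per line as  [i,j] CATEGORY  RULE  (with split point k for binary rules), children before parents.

[0,1] N  lex  "song"
[0,1] S/(S\N)  >T
[1,2] N\PP  lex  "slowly"
[2,3] (S\N)\(N\PP)  lex  "ate"
[1,3] S\N  <  k=2
[0,3] S  >  k=1
[3,4] (S/(S\N))\S  lex  "clearly"
[0,4] S/(S\N)  <  k=3
[4,5] (S\N)/NP  lex  "the"
[5,6] NP  lex  "today"
[4,6] S\N  >  k=5
[0,6] S  >  k=4

[0,6] S   >
  [0,4] S/(S\N)   <
    [0,3] S   >
      [0,1] S/(S\N)   >T
        [0,1] "song" : N
      [1,3] S\N   <
        [1,2] "slowly" : N\PP
        [2,3] "ate" : (S\N)\(N\PP)
    [3,4] "clearly" : (S/(S\N))\S
  [4,6] S\N   >
    [4,5] "the" : (S\N)/NP
    [5,6] "today" : NP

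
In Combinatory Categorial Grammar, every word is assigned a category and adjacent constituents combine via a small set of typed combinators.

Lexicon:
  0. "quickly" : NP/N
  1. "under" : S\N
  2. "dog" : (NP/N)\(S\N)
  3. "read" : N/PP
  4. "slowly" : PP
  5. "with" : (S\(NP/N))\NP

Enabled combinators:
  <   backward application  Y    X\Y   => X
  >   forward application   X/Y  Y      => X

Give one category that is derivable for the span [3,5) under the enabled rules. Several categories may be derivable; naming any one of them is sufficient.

N

[0,6] S   <
  [0,1] "quickly" : NP/N
  [1,6] S\(NP/N)   <
    [1,5] NP   >
      [1,3] NP/N   <
        [1,2] "under" : S\N
        [2,3] "dog" : (NP/N)\(S\N)
      [3,5] N   >
        [3,4] "read" : N/PP
        [4,5] "slowly" : PP
    [5,6] "with" : (S\(NP/N))\NP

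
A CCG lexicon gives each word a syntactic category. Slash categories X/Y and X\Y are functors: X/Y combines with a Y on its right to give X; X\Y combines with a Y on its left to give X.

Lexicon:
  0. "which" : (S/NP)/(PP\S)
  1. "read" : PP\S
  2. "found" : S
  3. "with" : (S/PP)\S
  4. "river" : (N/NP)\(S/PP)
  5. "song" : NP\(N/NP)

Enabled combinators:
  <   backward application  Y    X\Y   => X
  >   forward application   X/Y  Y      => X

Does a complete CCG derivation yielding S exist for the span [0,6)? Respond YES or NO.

YES

[0,6] S   >
  [0,2] S/NP   >
    [0,1] "which" : (S/NP)/(PP\S)
    [1,2] "read" : PP\S
  [2,6] NP   <
    [2,5] N/NP   <
      [2,4] S/PP   <
        [2,3] "found" : S
        [3,4] "with" : (S/PP)\S
      [4,5] "river" : (N/NP)\(S/PP)
    [5,6] "song" : NP\(N/NP)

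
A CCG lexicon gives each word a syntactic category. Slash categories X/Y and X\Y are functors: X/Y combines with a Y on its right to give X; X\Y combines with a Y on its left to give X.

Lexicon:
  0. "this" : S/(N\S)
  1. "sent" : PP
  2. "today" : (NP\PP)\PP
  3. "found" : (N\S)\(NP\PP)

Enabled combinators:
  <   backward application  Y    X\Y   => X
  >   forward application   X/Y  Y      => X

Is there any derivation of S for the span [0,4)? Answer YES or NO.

YES

[0,4] S   >
  [0,1] "this" : S/(N\S)
  [1,4] N\S   <
    [1,3] NP\PP   <
      [1,2] "sent" : PP
      [2,3] "today" : (NP\PP)\PP
    [3,4] "found" : (N\S)\(NP\PP)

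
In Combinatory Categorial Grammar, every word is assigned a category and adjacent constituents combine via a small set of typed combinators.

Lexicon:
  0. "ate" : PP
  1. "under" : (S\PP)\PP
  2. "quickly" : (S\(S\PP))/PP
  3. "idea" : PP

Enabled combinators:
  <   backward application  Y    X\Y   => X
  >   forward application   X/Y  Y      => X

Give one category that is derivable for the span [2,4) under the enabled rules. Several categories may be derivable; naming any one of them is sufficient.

[0,4] S   <
  [0,2] S\PP   <
    [0,1] "ate" : PP
    [1,2] "under" : (S\PP)\PP
  [2,4] S\(S\PP)   >
    [2,3] "quickly" : (S\(S\PP))/PP
    [3,4] "idea" : PP

S\(S\PP)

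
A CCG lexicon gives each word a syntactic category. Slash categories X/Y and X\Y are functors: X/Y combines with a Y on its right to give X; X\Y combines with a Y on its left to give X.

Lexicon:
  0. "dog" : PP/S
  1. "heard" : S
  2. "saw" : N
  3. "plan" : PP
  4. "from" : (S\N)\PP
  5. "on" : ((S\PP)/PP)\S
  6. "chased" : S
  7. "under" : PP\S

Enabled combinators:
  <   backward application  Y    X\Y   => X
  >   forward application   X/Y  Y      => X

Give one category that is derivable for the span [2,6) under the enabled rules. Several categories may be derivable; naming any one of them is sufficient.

(S\PP)/PP

[0,8] S   <
  [0,2] PP   >
    [0,1] "dog" : PP/S
    [1,2] "heard" : S
  [2,8] S\PP   >
    [2,6] (S\PP)/PP   <
      [2,5] S   <
        [2,3] "saw" : N
        [3,5] S\N   <
          [3,4] "plan" : PP
          [4,5] "from" : (S\N)\PP
      [5,6] "on" : ((S\PP)/PP)\S
    [6,8] PP   <
      [6,7] "chased" : S
      [7,8] "under" : PP\S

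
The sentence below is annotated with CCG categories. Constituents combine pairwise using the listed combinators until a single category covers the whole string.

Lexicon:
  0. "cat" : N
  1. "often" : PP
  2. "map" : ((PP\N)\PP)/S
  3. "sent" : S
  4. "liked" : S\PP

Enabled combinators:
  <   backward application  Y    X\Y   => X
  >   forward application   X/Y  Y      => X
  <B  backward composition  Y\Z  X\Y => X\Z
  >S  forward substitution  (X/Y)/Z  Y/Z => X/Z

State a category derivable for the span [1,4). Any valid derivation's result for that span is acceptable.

PP\N

[0,5] S   <
  [0,4] PP   <
    [0,1] "cat" : N
    [1,4] PP\N   <
      [1,2] "often" : PP
      [2,4] (PP\N)\PP   >
        [2,3] "map" : ((PP\N)\PP)/S
        [3,4] "sent" : S
  [4,5] "liked" : S\PP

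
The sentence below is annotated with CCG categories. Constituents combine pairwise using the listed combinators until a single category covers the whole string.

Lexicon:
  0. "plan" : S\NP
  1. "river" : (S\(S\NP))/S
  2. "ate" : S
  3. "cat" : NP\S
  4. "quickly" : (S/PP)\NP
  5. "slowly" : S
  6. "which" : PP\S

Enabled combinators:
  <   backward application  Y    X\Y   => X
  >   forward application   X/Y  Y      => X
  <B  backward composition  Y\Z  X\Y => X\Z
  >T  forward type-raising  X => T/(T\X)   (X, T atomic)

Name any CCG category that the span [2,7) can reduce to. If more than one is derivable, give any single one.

S

[0,7] S   <
  [0,1] "plan" : S\NP
  [1,7] S\(S\NP)   >
    [1,2] "river" : (S\(S\NP))/S
    [2,7] S   >
      [2,5] S/PP   <
        [2,4] NP   <
          [2,3] "ate" : S
          [3,4] "cat" : NP\S
        [4,5] "quickly" : (S/PP)\NP
      [5,7] PP   >
        [5,6] PP/(PP\S)   >T
          [5,6] "slowly" : S
        [6,7] "which" : PP\S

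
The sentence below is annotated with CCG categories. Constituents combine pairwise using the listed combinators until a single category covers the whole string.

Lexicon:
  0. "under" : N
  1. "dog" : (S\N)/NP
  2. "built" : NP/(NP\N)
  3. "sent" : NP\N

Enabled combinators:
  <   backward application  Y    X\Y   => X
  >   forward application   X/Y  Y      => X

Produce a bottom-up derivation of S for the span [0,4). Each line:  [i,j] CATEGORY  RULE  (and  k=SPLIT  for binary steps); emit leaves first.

[0,1] N  lex  "under"
[1,2] (S\N)/NP  lex  "dog"
[2,3] NP/(NP\N)  lex  "built"
[3,4] NP\N  lex  "sent"
[2,4] NP  >  k=3
[1,4] S\N  >  k=2
[0,4] S  <  k=1

[0,4] S   <
  [0,1] "under" : N
  [1,4] S\N   >
    [1,2] "dog" : (S\N)/NP
    [2,4] NP   >
      [2,3] "built" : NP/(NP\N)
      [3,4] "sent" : NP\N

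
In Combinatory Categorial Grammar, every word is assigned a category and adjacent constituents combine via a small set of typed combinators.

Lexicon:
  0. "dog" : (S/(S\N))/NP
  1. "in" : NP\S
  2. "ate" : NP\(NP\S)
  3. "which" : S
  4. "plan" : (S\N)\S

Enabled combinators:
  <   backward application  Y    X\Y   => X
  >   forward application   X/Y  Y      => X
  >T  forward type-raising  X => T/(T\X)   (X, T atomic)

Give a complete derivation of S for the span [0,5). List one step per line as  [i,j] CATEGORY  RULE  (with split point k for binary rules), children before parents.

[0,5] S   >
  [0,3] S/(S\N)   >
    [0,1] "dog" : (S/(S\N))/NP
    [1,3] NP   <
      [1,2] "in" : NP\S
      [2,3] "ate" : NP\(NP\S)
  [3,5] S\N   <
    [3,4] "which" : S
    [4,5] "plan" : (S\N)\S

[0,1] (S/(S\N))/NP  lex  "dog"
[1,2] NP\S  lex  "in"
[2,3] NP\(NP\S)  lex  "ate"
[1,3] NP  <  k=2
[0,3] S/(S\N)  >  k=1
[3,4] S  lex  "which"
[4,5] (S\N)\S  lex  "plan"
[3,5] S\N  <  k=4
[0,5] S  >  k=3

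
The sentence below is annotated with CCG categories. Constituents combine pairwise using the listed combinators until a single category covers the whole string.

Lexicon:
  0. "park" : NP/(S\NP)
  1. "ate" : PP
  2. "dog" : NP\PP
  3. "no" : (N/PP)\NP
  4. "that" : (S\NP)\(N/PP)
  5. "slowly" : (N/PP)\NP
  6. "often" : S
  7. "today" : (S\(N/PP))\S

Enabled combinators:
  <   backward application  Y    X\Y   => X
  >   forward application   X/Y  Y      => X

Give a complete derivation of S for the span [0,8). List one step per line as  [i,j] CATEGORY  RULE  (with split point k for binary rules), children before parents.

[0,1] NP/(S\NP)  lex  "park"
[1,2] PP  lex  "ate"
[2,3] NP\PP  lex  "dog"
[1,3] NP  <  k=2
[3,4] (N/PP)\NP  lex  "no"
[1,4] N/PP  <  k=3
[4,5] (S\NP)\(N/PP)  lex  "that"
[1,5] S\NP  <  k=4
[0,5] NP  >  k=1
[5,6] (N/PP)\NP  lex  "slowly"
[0,6] N/PP  <  k=5
[6,7] S  lex  "often"
[7,8] (S\(N/PP))\S  lex  "today"
[6,8] S\(N/PP)  <  k=7
[0,8] S  <  k=6

[0,8] S   <
  [0,6] N/PP   <
    [0,5] NP   >
      [0,1] "park" : NP/(S\NP)
      [1,5] S\NP   <
        [1,4] N/PP   <
          [1,3] NP   <
            [1,2] "ate" : PP
            [2,3] "dog" : NP\PP
          [3,4] "no" : (N/PP)\NP
        [4,5] "that" : (S\NP)\(N/PP)
    [5,6] "slowly" : (N/PP)\NP
  [6,8] S\(N/PP)   <
    [6,7] "often" : S
    [7,8] "today" : (S\(N/PP))\S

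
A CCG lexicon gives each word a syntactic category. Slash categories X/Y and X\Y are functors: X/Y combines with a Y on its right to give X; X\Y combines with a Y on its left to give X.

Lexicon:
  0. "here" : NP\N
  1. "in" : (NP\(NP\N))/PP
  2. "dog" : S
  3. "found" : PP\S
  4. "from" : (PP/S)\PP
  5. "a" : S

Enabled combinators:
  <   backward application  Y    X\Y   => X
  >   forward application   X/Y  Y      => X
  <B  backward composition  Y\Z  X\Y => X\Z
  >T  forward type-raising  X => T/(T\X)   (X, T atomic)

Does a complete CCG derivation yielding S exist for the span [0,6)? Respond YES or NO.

NP\N (NP\(NP\N))/PP S PP\S (PP/S)\PP S
CKY chart[0,6] = {N/(N\NP), NP, NP/(NP\NP), PP/(PP\NP), S/(S\NP)}; S ∉ chart

NO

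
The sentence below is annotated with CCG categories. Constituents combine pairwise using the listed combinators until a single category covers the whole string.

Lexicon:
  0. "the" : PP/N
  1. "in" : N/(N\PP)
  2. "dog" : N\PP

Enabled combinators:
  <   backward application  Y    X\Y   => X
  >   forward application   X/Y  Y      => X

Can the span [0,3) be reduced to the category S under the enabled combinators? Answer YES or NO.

PP/N N/(N\PP) N\PP
CKY chart[0,3] = {PP}; S ∉ chart

NO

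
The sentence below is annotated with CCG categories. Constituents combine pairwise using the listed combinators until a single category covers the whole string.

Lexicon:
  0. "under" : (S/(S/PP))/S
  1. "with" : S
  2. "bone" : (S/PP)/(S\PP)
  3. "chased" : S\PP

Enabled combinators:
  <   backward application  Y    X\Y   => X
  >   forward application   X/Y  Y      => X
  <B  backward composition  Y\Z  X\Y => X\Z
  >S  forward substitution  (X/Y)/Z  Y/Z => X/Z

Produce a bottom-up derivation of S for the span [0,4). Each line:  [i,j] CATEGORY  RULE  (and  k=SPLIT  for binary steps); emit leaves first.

[0,4] S   >
  [0,2] S/(S/PP)   >
    [0,1] "under" : (S/(S/PP))/S
    [1,2] "with" : S
  [2,4] S/PP   >
    [2,3] "bone" : (S/PP)/(S\PP)
    [3,4] "chased" : S\PP

[0,1] (S/(S/PP))/S  lex  "under"
[1,2] S  lex  "with"
[0,2] S/(S/PP)  >  k=1
[2,3] (S/PP)/(S\PP)  lex  "bone"
[3,4] S\PP  lex  "chased"
[2,4] S/PP  >  k=3
[0,4] S  >  k=2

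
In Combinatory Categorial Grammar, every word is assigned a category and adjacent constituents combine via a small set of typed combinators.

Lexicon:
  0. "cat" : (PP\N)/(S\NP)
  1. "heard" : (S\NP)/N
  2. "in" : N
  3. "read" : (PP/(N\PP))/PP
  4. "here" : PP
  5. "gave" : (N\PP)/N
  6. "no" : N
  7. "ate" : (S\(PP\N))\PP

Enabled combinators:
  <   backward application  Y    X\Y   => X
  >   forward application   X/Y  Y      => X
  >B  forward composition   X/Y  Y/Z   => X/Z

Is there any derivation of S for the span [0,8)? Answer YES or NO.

YES

[0,8] S   <
  [0,3] PP\N   >
    [0,1] "cat" : (PP\N)/(S\NP)
    [1,3] S\NP   >
      [1,2] "heard" : (S\NP)/N
      [2,3] "in" : N
  [3,8] S\(PP\N)   <
    [3,7] PP   >
      [3,6] PP/N   >B
        [3,5] PP/(N\PP)   >
          [3,4] "read" : (PP/(N\PP))/PP
          [4,5] "here" : PP
        [5,6] "gave" : (N\PP)/N
      [6,7] "no" : N
    [7,8] "ate" : (S\(PP\N))\PP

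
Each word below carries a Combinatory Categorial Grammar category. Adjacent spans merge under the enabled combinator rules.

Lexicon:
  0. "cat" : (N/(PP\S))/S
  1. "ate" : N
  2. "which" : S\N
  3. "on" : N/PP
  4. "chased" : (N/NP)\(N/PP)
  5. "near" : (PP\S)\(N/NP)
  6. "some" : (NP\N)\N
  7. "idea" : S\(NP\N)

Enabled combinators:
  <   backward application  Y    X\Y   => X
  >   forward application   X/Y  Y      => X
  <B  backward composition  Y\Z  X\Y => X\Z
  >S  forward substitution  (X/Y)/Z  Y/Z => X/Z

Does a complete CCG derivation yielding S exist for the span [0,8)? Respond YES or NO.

YES

[0,8] S   <
  [0,6] N   >
    [0,3] N/(PP\S)   >
      [0,1] "cat" : (N/(PP\S))/S
      [1,3] S   <
        [1,2] "ate" : N
        [2,3] "which" : S\N
    [3,6] PP\S   <
      [3,5] N/NP   <
        [3,4] "on" : N/PP
        [4,5] "chased" : (N/NP)\(N/PP)
      [5,6] "near" : (PP\S)\(N/NP)
  [6,8] S\N   <B
    [6,7] "some" : (NP\N)\N
    [7,8] "idea" : S\(NP\N)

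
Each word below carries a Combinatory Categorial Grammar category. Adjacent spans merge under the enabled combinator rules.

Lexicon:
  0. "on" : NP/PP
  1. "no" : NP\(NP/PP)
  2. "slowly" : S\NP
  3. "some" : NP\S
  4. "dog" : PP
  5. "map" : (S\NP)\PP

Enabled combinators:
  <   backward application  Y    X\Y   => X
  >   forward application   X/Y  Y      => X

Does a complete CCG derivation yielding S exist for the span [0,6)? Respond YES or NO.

YES

[0,6] S   <
  [0,4] NP   <
    [0,3] S   <
      [0,2] NP   <
        [0,1] "on" : NP/PP
        [1,2] "no" : NP\(NP/PP)
      [2,3] "slowly" : S\NP
    [3,4] "some" : NP\S
  [4,6] S\NP   <
    [4,5] "dog" : PP
    [5,6] "map" : (S\NP)\PP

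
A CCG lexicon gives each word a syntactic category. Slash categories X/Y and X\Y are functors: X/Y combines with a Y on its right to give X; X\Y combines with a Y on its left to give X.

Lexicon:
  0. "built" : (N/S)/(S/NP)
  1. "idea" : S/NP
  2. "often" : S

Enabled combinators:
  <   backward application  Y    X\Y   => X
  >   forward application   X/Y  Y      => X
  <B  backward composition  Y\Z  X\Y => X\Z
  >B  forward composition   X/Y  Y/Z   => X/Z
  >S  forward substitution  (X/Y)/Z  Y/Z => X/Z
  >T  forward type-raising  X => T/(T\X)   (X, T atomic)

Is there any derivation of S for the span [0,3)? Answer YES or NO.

(N/S)/(S/NP) S/NP S
CKY chart[0,3] = {N, N/(N\N), N/(S\S), NP/(NP\N), PP/(PP\N), S/(S\N)}; S ∉ chart

NO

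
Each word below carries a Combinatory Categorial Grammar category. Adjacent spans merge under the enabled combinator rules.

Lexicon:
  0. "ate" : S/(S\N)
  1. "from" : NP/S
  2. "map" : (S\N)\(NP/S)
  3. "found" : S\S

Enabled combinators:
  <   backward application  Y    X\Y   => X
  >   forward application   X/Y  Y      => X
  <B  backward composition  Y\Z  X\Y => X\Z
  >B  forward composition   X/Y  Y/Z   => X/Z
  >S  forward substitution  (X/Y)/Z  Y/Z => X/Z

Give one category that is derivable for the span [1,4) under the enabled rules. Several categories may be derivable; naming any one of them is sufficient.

S\N

[0,4] S   >
  [0,1] "ate" : S/(S\N)
  [1,4] S\N   <B
    [1,3] S\N   <
      [1,2] "from" : NP/S
      [2,3] "map" : (S\N)\(NP/S)
    [3,4] "found" : S\S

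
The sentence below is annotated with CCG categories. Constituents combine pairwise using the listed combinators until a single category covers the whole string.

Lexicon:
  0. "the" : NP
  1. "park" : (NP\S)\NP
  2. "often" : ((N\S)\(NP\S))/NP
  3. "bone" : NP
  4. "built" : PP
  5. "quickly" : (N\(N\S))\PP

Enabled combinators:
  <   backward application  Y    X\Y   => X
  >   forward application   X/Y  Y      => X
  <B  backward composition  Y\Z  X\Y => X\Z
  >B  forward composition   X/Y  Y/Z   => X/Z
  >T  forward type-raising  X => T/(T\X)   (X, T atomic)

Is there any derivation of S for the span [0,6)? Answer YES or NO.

NP (NP\S)\NP ((N\S)\(NP\S))/NP NP PP (N\(N\S))\PP
CKY chart[0,6] = {N, N/(N\N), NP/(NP\N), PP/(PP\N), S/(S\N)}; S ∉ chart

NO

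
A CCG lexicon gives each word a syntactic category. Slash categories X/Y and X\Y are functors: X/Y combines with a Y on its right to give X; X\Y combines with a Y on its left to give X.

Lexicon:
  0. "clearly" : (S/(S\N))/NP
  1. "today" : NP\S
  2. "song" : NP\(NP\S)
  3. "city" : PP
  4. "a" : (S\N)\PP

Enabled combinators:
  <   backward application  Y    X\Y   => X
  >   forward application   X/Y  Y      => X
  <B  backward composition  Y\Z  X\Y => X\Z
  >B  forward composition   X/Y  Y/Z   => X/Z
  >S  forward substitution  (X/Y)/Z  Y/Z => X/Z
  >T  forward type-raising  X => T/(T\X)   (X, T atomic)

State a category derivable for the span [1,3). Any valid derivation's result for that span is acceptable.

[0,5] S   >
  [0,3] S/(S\N)   >
    [0,1] "clearly" : (S/(S\N))/NP
    [1,3] NP   <
      [1,2] "today" : NP\S
      [2,3] "song" : NP\(NP\S)
  [3,5] S\N   <
    [3,4] "city" : PP
    [4,5] "a" : (S\N)\PP

NP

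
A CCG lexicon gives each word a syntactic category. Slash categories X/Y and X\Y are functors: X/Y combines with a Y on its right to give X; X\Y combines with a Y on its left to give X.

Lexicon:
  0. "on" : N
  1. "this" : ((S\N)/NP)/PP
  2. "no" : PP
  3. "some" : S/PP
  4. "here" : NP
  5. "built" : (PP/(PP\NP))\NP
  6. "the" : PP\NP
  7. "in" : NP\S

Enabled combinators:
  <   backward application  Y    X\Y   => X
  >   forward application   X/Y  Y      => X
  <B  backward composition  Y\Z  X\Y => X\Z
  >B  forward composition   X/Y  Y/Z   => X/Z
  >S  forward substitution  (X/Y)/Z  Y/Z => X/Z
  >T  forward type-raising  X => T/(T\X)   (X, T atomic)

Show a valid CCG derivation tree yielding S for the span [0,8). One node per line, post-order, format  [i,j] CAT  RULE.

[0,1] N  lex  "on"
[0,1] S/(S\N)  >T
[1,2] ((S\N)/NP)/PP  lex  "this"
[2,3] PP  lex  "no"
[1,3] (S\N)/NP  >  k=2
[3,4] S/PP  lex  "some"
[4,5] NP  lex  "here"
[5,6] (PP/(PP\NP))\NP  lex  "built"
[4,6] PP/(PP\NP)  <  k=5
[6,7] PP\NP  lex  "the"
[4,7] PP  >  k=6
[3,7] S  >  k=4
[7,8] NP\S  lex  "in"
[3,8] NP  <  k=7
[1,8] S\N  >  k=3
[0,8] S  >  k=1

[0,8] S   >
  [0,1] S/(S\N)   >T
    [0,1] "on" : N
  [1,8] S\N   >
    [1,3] (S\N)/NP   >
      [1,2] "this" : ((S\N)/NP)/PP
      [2,3] "no" : PP
    [3,8] NP   <
      [3,7] S   >
        [3,4] "some" : S/PP
        [4,7] PP   >
          [4,6] PP/(PP\NP)   <
            [4,5] "here" : NP
            [5,6] "built" : (PP/(PP\NP))\NP
          [6,7] "the" : PP\NP
      [7,8] "in" : NP\S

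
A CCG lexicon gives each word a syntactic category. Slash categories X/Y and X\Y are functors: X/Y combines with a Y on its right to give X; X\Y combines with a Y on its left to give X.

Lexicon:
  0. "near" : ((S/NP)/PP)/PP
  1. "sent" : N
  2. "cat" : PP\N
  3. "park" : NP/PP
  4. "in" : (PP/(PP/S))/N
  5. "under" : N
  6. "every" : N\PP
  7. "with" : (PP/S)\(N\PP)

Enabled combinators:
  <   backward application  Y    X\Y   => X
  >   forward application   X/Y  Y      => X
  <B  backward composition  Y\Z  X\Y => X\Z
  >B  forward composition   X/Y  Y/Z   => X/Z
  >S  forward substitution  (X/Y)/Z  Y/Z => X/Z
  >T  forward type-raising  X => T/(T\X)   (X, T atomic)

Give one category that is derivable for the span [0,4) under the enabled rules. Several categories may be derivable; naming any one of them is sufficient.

S/PP

[0,8] S   >
  [0,4] S/PP   >S
    [0,3] (S/NP)/PP   >
      [0,1] "near" : ((S/NP)/PP)/PP
      [1,3] PP   >
        [1,2] PP/(PP\N)   >T
          [1,2] "sent" : N
        [2,3] "cat" : PP\N
    [3,4] "park" : NP/PP
  [4,8] PP   >
    [4,6] PP/(PP/S)   >
      [4,5] "in" : (PP/(PP/S))/N
      [5,6] "under" : N
    [6,8] PP/S   <
      [6,7] "every" : N\PP
      [7,8] "with" : (PP/S)\(N\PP)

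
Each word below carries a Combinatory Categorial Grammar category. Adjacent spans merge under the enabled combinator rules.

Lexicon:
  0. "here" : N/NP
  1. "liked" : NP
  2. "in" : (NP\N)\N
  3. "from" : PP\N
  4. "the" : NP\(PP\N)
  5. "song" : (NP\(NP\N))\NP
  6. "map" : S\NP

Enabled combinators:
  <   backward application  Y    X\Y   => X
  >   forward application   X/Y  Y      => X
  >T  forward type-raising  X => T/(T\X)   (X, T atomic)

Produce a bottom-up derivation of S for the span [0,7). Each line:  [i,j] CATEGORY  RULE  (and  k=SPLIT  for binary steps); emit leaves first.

[0,7] S   <
  [0,6] NP   <
    [0,3] NP\N   <
      [0,2] N   >
        [0,1] "here" : N/NP
        [1,2] "liked" : NP
      [2,3] "in" : (NP\N)\N
    [3,6] NP\(NP\N)   <
      [3,5] NP   <
        [3,4] "from" : PP\N
        [4,5] "the" : NP\(PP\N)
      [5,6] "song" : (NP\(NP\N))\NP
  [6,7] "map" : S\NP

[0,1] N/NP  lex  "here"
[1,2] NP  lex  "liked"
[0,2] N  >  k=1
[2,3] (NP\N)\N  lex  "in"
[0,3] NP\N  <  k=2
[3,4] PP\N  lex  "from"
[4,5] NP\(PP\N)  lex  "the"
[3,5] NP  <  k=4
[5,6] (NP\(NP\N))\NP  lex  "song"
[3,6] NP\(NP\N)  <  k=5
[0,6] NP  <  k=3
[6,7] S\NP  lex  "map"
[0,7] S  <  k=6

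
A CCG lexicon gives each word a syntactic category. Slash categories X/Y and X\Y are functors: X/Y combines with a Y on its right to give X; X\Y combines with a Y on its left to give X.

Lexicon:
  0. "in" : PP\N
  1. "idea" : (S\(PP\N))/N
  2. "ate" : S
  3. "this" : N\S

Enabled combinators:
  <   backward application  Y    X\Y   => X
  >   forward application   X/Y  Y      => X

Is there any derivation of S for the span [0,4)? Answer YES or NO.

YES

[0,4] S   <
  [0,1] "in" : PP\N
  [1,4] S\(PP\N)   >
    [1,2] "idea" : (S\(PP\N))/N
    [2,4] N   <
      [2,3] "ate" : S
      [3,4] "this" : N\S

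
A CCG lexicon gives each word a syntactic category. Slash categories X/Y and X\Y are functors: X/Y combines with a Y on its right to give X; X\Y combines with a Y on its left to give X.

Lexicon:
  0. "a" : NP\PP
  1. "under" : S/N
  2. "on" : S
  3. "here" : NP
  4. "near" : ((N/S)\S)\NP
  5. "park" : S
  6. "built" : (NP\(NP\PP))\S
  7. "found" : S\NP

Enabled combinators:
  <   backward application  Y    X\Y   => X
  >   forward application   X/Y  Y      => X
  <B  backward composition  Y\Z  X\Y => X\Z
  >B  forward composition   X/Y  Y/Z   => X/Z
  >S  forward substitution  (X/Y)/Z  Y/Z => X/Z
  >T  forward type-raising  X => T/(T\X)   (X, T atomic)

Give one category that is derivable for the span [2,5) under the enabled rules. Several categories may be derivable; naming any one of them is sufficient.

[0,8] S   <
  [0,7] NP   <
    [0,1] "a" : NP\PP
    [1,7] NP\(NP\PP)   <
      [1,6] S   >
        [1,2] "under" : S/N
        [2,6] N   >
          [2,5] N/S   <
            [2,3] "on" : S
            [3,5] (N/S)\S   <
              [3,4] "here" : NP
              [4,5] "near" : ((N/S)\S)\NP
          [5,6] "park" : S
      [6,7] "built" : (NP\(NP\PP))\S
  [7,8] "found" : S\NP

N/S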